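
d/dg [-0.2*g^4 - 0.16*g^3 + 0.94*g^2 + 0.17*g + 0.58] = -0.8*g^3 - 0.48*g^2 + 1.88*g + 0.17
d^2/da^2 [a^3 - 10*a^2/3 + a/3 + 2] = 6*a - 20/3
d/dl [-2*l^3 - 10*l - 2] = -6*l^2 - 10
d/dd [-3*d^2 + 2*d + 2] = 2 - 6*d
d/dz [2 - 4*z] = -4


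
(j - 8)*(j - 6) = j^2 - 14*j + 48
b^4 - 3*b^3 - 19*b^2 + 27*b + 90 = (b - 5)*(b - 3)*(b + 2)*(b + 3)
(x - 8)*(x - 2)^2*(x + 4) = x^4 - 8*x^3 - 12*x^2 + 112*x - 128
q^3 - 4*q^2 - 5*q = q*(q - 5)*(q + 1)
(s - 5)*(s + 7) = s^2 + 2*s - 35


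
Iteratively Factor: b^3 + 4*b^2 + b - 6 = (b - 1)*(b^2 + 5*b + 6) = (b - 1)*(b + 2)*(b + 3)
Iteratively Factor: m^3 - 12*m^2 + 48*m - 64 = (m - 4)*(m^2 - 8*m + 16) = (m - 4)^2*(m - 4)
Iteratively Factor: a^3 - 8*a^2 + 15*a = (a - 5)*(a^2 - 3*a) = (a - 5)*(a - 3)*(a)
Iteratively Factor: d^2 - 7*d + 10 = (d - 2)*(d - 5)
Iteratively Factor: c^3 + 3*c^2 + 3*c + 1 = (c + 1)*(c^2 + 2*c + 1) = (c + 1)^2*(c + 1)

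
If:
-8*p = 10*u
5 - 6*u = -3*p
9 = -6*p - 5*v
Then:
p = -25/39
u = 20/39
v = -67/65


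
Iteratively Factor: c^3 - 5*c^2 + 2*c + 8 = (c - 2)*(c^2 - 3*c - 4) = (c - 2)*(c + 1)*(c - 4)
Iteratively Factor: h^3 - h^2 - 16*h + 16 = (h - 1)*(h^2 - 16) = (h - 4)*(h - 1)*(h + 4)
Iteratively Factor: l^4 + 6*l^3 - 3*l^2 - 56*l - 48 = (l + 4)*(l^3 + 2*l^2 - 11*l - 12) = (l + 4)^2*(l^2 - 2*l - 3) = (l + 1)*(l + 4)^2*(l - 3)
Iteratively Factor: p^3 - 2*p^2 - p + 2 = (p - 1)*(p^2 - p - 2) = (p - 1)*(p + 1)*(p - 2)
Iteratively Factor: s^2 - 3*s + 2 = (s - 1)*(s - 2)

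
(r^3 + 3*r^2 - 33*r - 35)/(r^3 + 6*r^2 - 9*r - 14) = (r - 5)/(r - 2)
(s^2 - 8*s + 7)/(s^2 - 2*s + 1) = (s - 7)/(s - 1)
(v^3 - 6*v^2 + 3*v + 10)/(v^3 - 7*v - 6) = (v^2 - 7*v + 10)/(v^2 - v - 6)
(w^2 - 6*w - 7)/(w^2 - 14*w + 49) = (w + 1)/(w - 7)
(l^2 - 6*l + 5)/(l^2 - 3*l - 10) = (l - 1)/(l + 2)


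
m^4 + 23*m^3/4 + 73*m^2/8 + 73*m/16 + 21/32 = (m + 1/4)*(m + 1/2)*(m + 3/2)*(m + 7/2)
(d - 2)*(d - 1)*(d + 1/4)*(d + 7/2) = d^4 + 3*d^3/4 - 67*d^2/8 + 39*d/8 + 7/4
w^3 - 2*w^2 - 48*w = w*(w - 8)*(w + 6)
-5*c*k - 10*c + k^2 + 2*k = (-5*c + k)*(k + 2)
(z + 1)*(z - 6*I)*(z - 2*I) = z^3 + z^2 - 8*I*z^2 - 12*z - 8*I*z - 12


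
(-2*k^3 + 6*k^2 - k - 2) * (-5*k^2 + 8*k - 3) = 10*k^5 - 46*k^4 + 59*k^3 - 16*k^2 - 13*k + 6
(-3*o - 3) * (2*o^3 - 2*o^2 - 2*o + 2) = -6*o^4 + 12*o^2 - 6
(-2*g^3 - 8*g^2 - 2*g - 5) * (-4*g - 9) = 8*g^4 + 50*g^3 + 80*g^2 + 38*g + 45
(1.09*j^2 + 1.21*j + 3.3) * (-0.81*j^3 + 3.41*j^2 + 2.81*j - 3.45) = -0.8829*j^5 + 2.7368*j^4 + 4.516*j^3 + 10.8926*j^2 + 5.0985*j - 11.385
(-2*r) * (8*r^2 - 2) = -16*r^3 + 4*r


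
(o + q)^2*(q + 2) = o^2*q + 2*o^2 + 2*o*q^2 + 4*o*q + q^3 + 2*q^2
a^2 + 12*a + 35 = (a + 5)*(a + 7)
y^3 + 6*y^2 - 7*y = y*(y - 1)*(y + 7)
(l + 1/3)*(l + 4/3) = l^2 + 5*l/3 + 4/9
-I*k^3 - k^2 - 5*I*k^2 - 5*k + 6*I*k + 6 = (k + 6)*(k - I)*(-I*k + I)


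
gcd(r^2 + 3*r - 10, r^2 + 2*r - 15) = r + 5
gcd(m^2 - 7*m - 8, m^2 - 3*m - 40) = m - 8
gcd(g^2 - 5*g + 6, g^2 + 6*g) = 1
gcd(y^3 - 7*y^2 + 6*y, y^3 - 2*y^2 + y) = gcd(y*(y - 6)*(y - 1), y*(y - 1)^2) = y^2 - y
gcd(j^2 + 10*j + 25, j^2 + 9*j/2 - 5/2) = j + 5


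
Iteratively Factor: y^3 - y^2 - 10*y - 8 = (y + 2)*(y^2 - 3*y - 4) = (y - 4)*(y + 2)*(y + 1)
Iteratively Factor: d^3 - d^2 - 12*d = (d - 4)*(d^2 + 3*d) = d*(d - 4)*(d + 3)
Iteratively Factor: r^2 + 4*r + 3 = (r + 1)*(r + 3)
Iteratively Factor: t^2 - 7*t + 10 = (t - 5)*(t - 2)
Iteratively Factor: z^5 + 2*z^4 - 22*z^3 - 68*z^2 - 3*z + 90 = (z - 1)*(z^4 + 3*z^3 - 19*z^2 - 87*z - 90) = (z - 1)*(z + 3)*(z^3 - 19*z - 30) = (z - 1)*(z + 2)*(z + 3)*(z^2 - 2*z - 15) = (z - 1)*(z + 2)*(z + 3)^2*(z - 5)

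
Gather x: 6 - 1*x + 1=7 - x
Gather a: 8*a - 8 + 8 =8*a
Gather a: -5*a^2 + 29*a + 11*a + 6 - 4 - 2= -5*a^2 + 40*a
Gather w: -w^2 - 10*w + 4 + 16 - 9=-w^2 - 10*w + 11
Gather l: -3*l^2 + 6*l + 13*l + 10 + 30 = -3*l^2 + 19*l + 40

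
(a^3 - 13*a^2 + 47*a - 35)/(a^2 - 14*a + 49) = (a^2 - 6*a + 5)/(a - 7)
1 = 1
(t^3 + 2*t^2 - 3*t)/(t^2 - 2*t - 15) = t*(t - 1)/(t - 5)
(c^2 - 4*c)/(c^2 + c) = (c - 4)/(c + 1)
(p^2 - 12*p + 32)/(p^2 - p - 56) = (p - 4)/(p + 7)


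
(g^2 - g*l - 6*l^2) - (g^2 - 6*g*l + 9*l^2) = 5*g*l - 15*l^2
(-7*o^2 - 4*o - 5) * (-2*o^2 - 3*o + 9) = 14*o^4 + 29*o^3 - 41*o^2 - 21*o - 45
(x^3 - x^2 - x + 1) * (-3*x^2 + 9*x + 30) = -3*x^5 + 12*x^4 + 24*x^3 - 42*x^2 - 21*x + 30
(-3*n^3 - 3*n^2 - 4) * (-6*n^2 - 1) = 18*n^5 + 18*n^4 + 3*n^3 + 27*n^2 + 4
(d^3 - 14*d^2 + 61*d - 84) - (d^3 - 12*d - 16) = -14*d^2 + 73*d - 68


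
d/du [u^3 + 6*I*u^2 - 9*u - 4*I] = 3*u^2 + 12*I*u - 9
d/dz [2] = 0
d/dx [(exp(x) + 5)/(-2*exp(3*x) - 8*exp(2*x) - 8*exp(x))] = (exp(2*x) + 15*exp(x)/2 + 5)*exp(-x)/(exp(3*x) + 6*exp(2*x) + 12*exp(x) + 8)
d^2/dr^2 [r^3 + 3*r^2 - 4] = 6*r + 6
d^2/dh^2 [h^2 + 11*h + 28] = 2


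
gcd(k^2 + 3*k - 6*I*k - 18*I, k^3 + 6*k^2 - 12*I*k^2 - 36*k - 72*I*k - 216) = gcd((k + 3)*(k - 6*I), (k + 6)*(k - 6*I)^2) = k - 6*I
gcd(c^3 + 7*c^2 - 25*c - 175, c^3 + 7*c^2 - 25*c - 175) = c^3 + 7*c^2 - 25*c - 175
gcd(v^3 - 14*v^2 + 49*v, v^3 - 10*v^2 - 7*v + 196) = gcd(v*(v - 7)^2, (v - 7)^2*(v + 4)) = v^2 - 14*v + 49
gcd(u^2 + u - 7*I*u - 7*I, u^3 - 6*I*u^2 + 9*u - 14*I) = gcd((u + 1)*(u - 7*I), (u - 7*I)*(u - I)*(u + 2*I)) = u - 7*I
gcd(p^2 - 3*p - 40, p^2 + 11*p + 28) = 1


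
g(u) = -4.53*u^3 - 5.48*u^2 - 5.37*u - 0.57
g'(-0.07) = -4.67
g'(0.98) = -29.16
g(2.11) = -78.85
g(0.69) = -8.37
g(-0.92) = 3.26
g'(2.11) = -89.00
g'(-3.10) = -101.99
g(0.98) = -15.36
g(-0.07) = -0.22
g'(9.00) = -1204.80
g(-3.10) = 98.37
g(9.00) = -3795.15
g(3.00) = -188.31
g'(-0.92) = -6.79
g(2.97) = -183.53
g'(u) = -13.59*u^2 - 10.96*u - 5.37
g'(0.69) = -19.40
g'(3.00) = -160.56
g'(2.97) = -157.80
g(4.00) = -399.65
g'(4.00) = -266.65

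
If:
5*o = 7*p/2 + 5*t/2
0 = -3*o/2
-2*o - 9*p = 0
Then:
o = 0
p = 0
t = 0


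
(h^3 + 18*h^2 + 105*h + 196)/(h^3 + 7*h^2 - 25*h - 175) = (h^2 + 11*h + 28)/(h^2 - 25)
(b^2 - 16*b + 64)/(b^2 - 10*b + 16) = (b - 8)/(b - 2)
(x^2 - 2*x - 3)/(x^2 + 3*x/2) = 2*(x^2 - 2*x - 3)/(x*(2*x + 3))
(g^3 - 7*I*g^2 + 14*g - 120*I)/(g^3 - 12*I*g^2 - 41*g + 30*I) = (g + 4*I)/(g - I)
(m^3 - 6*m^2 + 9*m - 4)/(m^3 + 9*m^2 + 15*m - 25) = (m^2 - 5*m + 4)/(m^2 + 10*m + 25)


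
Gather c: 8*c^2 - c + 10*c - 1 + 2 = 8*c^2 + 9*c + 1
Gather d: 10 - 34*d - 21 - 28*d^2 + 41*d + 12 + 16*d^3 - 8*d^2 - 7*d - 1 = 16*d^3 - 36*d^2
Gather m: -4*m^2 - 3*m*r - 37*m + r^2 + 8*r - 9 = -4*m^2 + m*(-3*r - 37) + r^2 + 8*r - 9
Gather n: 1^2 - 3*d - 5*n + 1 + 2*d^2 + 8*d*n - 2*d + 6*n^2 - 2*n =2*d^2 - 5*d + 6*n^2 + n*(8*d - 7) + 2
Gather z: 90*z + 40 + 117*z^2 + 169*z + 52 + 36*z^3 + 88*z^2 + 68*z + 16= 36*z^3 + 205*z^2 + 327*z + 108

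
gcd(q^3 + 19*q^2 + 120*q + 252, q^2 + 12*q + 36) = q^2 + 12*q + 36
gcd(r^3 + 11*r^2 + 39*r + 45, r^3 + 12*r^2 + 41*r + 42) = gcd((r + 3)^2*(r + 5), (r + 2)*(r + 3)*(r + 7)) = r + 3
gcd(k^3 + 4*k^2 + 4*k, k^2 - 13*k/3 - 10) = 1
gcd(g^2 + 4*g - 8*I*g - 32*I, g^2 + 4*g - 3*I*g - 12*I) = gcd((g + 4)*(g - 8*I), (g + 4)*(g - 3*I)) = g + 4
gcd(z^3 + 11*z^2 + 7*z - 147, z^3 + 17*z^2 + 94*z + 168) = z + 7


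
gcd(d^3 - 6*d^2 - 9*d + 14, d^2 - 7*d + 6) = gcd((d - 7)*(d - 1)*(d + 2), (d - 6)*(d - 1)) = d - 1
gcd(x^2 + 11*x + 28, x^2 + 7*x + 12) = x + 4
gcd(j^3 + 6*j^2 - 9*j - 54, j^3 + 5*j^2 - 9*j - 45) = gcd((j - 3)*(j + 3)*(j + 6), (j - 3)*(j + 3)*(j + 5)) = j^2 - 9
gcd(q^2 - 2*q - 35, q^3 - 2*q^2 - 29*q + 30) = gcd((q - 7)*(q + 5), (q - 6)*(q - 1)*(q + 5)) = q + 5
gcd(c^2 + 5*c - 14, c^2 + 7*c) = c + 7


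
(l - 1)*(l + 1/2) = l^2 - l/2 - 1/2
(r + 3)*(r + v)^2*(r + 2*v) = r^4 + 4*r^3*v + 3*r^3 + 5*r^2*v^2 + 12*r^2*v + 2*r*v^3 + 15*r*v^2 + 6*v^3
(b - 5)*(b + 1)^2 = b^3 - 3*b^2 - 9*b - 5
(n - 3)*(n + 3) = n^2 - 9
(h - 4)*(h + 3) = h^2 - h - 12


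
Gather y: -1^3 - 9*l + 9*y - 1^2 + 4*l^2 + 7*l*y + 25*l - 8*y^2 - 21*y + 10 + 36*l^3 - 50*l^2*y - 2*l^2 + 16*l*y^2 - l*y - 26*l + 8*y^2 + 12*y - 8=36*l^3 + 2*l^2 + 16*l*y^2 - 10*l + y*(-50*l^2 + 6*l)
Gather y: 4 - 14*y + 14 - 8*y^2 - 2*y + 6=-8*y^2 - 16*y + 24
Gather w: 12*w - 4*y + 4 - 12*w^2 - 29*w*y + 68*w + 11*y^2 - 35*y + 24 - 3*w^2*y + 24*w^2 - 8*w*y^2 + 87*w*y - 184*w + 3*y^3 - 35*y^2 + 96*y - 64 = w^2*(12 - 3*y) + w*(-8*y^2 + 58*y - 104) + 3*y^3 - 24*y^2 + 57*y - 36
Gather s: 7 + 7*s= 7*s + 7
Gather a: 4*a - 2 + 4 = 4*a + 2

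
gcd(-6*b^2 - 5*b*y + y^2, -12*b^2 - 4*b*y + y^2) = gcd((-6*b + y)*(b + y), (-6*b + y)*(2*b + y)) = -6*b + y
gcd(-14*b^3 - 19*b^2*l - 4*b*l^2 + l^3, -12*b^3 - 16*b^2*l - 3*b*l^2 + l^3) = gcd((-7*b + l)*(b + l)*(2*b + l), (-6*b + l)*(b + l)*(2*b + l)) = 2*b^2 + 3*b*l + l^2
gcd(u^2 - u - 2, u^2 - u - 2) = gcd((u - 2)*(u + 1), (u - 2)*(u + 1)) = u^2 - u - 2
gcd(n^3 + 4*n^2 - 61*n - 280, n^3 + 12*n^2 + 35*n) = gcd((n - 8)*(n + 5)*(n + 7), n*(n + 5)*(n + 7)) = n^2 + 12*n + 35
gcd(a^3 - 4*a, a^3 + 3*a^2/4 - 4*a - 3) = a^2 - 4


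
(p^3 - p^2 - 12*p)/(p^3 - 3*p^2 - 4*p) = (p + 3)/(p + 1)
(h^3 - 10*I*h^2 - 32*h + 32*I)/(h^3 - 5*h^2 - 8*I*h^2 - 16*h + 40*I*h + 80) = (h - 2*I)/(h - 5)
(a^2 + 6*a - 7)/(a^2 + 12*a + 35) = (a - 1)/(a + 5)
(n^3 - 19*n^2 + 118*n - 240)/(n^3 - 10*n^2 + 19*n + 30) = (n - 8)/(n + 1)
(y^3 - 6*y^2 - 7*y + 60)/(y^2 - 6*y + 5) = (y^2 - y - 12)/(y - 1)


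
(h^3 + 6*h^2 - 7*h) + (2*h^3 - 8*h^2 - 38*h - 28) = 3*h^3 - 2*h^2 - 45*h - 28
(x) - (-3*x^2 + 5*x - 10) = 3*x^2 - 4*x + 10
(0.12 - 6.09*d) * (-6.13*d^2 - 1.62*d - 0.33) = 37.3317*d^3 + 9.1302*d^2 + 1.8153*d - 0.0396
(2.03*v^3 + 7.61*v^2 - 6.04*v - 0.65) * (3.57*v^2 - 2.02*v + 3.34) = 7.2471*v^5 + 23.0671*v^4 - 30.1548*v^3 + 35.2977*v^2 - 18.8606*v - 2.171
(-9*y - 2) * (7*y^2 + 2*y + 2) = -63*y^3 - 32*y^2 - 22*y - 4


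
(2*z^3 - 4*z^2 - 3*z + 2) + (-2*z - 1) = 2*z^3 - 4*z^2 - 5*z + 1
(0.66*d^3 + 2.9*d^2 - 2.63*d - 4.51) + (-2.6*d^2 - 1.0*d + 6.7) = 0.66*d^3 + 0.3*d^2 - 3.63*d + 2.19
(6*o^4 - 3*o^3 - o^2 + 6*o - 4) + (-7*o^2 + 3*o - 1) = 6*o^4 - 3*o^3 - 8*o^2 + 9*o - 5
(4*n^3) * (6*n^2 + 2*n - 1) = 24*n^5 + 8*n^4 - 4*n^3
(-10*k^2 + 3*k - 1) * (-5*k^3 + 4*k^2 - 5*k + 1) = 50*k^5 - 55*k^4 + 67*k^3 - 29*k^2 + 8*k - 1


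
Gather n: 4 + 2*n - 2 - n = n + 2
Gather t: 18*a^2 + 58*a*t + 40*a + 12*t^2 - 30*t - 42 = 18*a^2 + 40*a + 12*t^2 + t*(58*a - 30) - 42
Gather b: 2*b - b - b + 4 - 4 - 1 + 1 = 0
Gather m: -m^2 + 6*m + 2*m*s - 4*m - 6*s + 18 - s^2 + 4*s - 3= -m^2 + m*(2*s + 2) - s^2 - 2*s + 15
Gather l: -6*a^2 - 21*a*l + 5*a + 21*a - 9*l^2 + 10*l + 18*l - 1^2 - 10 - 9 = -6*a^2 + 26*a - 9*l^2 + l*(28 - 21*a) - 20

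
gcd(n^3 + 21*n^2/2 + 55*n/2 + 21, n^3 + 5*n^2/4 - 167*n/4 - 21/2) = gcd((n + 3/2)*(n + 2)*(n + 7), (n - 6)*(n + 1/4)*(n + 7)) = n + 7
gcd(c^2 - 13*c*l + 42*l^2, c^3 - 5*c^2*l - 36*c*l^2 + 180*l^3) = c - 6*l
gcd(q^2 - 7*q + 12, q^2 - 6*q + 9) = q - 3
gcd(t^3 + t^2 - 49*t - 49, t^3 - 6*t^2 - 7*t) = t^2 - 6*t - 7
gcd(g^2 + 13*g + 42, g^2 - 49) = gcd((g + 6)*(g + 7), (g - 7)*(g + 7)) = g + 7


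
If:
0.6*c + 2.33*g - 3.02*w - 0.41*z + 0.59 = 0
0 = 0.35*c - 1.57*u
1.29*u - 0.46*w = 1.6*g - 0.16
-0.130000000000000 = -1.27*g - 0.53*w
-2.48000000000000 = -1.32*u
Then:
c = 8.43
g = 4.96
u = 1.88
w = -11.65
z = 127.79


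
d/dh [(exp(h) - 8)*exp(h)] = 2*(exp(h) - 4)*exp(h)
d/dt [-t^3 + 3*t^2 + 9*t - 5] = -3*t^2 + 6*t + 9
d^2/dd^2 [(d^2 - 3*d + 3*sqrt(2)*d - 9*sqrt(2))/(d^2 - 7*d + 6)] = 2*(4*d^3 + 3*sqrt(2)*d^3 - 27*sqrt(2)*d^2 - 18*d^2 + 54*d + 135*sqrt(2)*d - 261*sqrt(2) - 90)/(d^6 - 21*d^5 + 165*d^4 - 595*d^3 + 990*d^2 - 756*d + 216)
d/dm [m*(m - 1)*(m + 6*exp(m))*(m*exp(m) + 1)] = m*(m - 1)*(m + 1)*(m + 6*exp(m))*exp(m) + m*(m - 1)*(m*exp(m) + 1)*(6*exp(m) + 1) + m*(m + 6*exp(m))*(m*exp(m) + 1) + (m - 1)*(m + 6*exp(m))*(m*exp(m) + 1)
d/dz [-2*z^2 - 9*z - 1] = -4*z - 9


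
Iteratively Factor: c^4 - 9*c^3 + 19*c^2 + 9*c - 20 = (c + 1)*(c^3 - 10*c^2 + 29*c - 20) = (c - 1)*(c + 1)*(c^2 - 9*c + 20) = (c - 5)*(c - 1)*(c + 1)*(c - 4)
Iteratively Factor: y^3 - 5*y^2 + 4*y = (y)*(y^2 - 5*y + 4) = y*(y - 1)*(y - 4)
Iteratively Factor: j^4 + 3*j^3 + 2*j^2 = (j + 2)*(j^3 + j^2) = j*(j + 2)*(j^2 + j) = j^2*(j + 2)*(j + 1)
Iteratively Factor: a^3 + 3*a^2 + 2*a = (a + 1)*(a^2 + 2*a) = (a + 1)*(a + 2)*(a)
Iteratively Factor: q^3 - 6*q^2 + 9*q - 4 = (q - 4)*(q^2 - 2*q + 1) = (q - 4)*(q - 1)*(q - 1)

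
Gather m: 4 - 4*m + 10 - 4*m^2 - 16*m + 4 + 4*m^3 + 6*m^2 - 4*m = 4*m^3 + 2*m^2 - 24*m + 18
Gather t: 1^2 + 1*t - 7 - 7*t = -6*t - 6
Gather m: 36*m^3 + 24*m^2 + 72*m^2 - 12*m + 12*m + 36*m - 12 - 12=36*m^3 + 96*m^2 + 36*m - 24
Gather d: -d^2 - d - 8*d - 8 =-d^2 - 9*d - 8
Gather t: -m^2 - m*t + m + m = -m^2 - m*t + 2*m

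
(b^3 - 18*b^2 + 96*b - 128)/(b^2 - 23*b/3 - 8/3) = 3*(b^2 - 10*b + 16)/(3*b + 1)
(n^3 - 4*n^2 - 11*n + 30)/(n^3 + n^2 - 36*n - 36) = (n^3 - 4*n^2 - 11*n + 30)/(n^3 + n^2 - 36*n - 36)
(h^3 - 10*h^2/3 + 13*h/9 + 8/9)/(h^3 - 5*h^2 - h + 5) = (9*h^2 - 21*h - 8)/(9*(h^2 - 4*h - 5))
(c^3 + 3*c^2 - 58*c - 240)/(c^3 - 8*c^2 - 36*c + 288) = (c + 5)/(c - 6)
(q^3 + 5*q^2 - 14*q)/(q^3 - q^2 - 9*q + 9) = q*(q^2 + 5*q - 14)/(q^3 - q^2 - 9*q + 9)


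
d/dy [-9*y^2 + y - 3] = 1 - 18*y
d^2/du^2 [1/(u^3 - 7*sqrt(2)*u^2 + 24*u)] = 2*(u*(-3*u + 7*sqrt(2))*(u^2 - 7*sqrt(2)*u + 24) + (3*u^2 - 14*sqrt(2)*u + 24)^2)/(u^3*(u^2 - 7*sqrt(2)*u + 24)^3)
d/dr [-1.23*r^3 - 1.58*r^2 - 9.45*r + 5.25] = -3.69*r^2 - 3.16*r - 9.45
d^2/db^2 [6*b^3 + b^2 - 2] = 36*b + 2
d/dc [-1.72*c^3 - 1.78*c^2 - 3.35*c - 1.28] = -5.16*c^2 - 3.56*c - 3.35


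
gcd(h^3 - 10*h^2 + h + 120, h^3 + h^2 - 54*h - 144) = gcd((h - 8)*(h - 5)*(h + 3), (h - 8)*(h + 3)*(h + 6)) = h^2 - 5*h - 24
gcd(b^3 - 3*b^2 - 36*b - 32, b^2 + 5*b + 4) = b^2 + 5*b + 4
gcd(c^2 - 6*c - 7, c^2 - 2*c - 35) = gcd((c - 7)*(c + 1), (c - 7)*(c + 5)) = c - 7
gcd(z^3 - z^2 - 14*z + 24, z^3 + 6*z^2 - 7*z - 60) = z^2 + z - 12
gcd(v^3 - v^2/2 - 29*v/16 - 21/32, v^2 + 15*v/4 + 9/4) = v + 3/4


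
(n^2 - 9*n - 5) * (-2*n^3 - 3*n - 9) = -2*n^5 + 18*n^4 + 7*n^3 + 18*n^2 + 96*n + 45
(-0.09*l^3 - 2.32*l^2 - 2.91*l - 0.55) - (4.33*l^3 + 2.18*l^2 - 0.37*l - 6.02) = -4.42*l^3 - 4.5*l^2 - 2.54*l + 5.47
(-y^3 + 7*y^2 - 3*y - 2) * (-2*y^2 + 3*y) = 2*y^5 - 17*y^4 + 27*y^3 - 5*y^2 - 6*y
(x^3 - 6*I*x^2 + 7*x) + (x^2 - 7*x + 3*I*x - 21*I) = x^3 + x^2 - 6*I*x^2 + 3*I*x - 21*I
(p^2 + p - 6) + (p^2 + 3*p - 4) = 2*p^2 + 4*p - 10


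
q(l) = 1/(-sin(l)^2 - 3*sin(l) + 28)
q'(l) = (2*sin(l)*cos(l) + 3*cos(l))/(-sin(l)^2 - 3*sin(l) + 28)^2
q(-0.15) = 0.04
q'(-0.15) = 0.00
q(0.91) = 0.04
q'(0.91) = 0.00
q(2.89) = 0.04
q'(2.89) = -0.00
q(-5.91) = 0.04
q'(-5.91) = 0.00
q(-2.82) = 0.03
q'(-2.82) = -0.00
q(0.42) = 0.04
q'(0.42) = 0.00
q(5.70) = 0.03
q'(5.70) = 0.00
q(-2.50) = 0.03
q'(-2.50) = -0.00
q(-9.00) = 0.03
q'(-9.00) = 0.00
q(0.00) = 0.04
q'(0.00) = 0.00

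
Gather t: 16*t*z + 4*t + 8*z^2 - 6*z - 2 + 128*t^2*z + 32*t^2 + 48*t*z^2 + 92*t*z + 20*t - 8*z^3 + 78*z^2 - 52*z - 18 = t^2*(128*z + 32) + t*(48*z^2 + 108*z + 24) - 8*z^3 + 86*z^2 - 58*z - 20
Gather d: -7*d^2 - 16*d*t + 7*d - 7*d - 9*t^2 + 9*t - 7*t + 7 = -7*d^2 - 16*d*t - 9*t^2 + 2*t + 7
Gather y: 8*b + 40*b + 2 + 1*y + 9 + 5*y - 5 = 48*b + 6*y + 6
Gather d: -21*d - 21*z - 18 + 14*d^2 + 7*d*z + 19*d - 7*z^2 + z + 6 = 14*d^2 + d*(7*z - 2) - 7*z^2 - 20*z - 12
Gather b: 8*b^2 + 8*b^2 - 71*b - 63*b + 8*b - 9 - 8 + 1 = 16*b^2 - 126*b - 16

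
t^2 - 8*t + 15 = (t - 5)*(t - 3)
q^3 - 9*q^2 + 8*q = q*(q - 8)*(q - 1)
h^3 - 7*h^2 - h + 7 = (h - 7)*(h - 1)*(h + 1)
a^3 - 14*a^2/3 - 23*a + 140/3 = (a - 7)*(a - 5/3)*(a + 4)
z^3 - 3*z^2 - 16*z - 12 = (z - 6)*(z + 1)*(z + 2)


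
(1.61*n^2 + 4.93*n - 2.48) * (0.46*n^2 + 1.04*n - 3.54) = 0.7406*n^4 + 3.9422*n^3 - 1.713*n^2 - 20.0314*n + 8.7792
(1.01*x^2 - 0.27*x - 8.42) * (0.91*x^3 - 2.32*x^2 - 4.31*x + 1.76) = 0.9191*x^5 - 2.5889*x^4 - 11.3889*x^3 + 22.4757*x^2 + 35.815*x - 14.8192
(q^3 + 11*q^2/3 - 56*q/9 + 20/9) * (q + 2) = q^4 + 17*q^3/3 + 10*q^2/9 - 92*q/9 + 40/9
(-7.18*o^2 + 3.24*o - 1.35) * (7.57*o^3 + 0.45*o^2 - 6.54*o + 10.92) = -54.3526*o^5 + 21.2958*o^4 + 38.1957*o^3 - 100.2027*o^2 + 44.2098*o - 14.742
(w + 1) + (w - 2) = 2*w - 1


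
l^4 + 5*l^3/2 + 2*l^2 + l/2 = l*(l + 1/2)*(l + 1)^2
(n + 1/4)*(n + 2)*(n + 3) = n^3 + 21*n^2/4 + 29*n/4 + 3/2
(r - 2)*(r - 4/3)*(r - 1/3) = r^3 - 11*r^2/3 + 34*r/9 - 8/9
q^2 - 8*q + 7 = (q - 7)*(q - 1)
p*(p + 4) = p^2 + 4*p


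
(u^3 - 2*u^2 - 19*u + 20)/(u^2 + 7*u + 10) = (u^3 - 2*u^2 - 19*u + 20)/(u^2 + 7*u + 10)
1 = 1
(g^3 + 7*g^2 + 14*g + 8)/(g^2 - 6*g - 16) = (g^2 + 5*g + 4)/(g - 8)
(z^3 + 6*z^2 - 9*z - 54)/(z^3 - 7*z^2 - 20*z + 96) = (z^2 + 9*z + 18)/(z^2 - 4*z - 32)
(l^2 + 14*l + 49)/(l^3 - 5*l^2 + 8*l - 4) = (l^2 + 14*l + 49)/(l^3 - 5*l^2 + 8*l - 4)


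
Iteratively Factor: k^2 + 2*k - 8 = (k - 2)*(k + 4)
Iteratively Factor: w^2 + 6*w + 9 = (w + 3)*(w + 3)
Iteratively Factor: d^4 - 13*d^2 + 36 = (d - 2)*(d^3 + 2*d^2 - 9*d - 18) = (d - 2)*(d + 2)*(d^2 - 9) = (d - 2)*(d + 2)*(d + 3)*(d - 3)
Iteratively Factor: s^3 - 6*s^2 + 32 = (s - 4)*(s^2 - 2*s - 8) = (s - 4)*(s + 2)*(s - 4)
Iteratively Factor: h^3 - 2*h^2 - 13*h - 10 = (h + 1)*(h^2 - 3*h - 10) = (h + 1)*(h + 2)*(h - 5)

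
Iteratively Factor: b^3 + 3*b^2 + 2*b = (b + 1)*(b^2 + 2*b) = b*(b + 1)*(b + 2)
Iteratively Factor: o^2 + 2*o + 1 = (o + 1)*(o + 1)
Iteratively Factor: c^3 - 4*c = (c - 2)*(c^2 + 2*c) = c*(c - 2)*(c + 2)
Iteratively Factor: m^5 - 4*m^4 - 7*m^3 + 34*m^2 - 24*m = (m + 3)*(m^4 - 7*m^3 + 14*m^2 - 8*m) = (m - 1)*(m + 3)*(m^3 - 6*m^2 + 8*m) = (m - 4)*(m - 1)*(m + 3)*(m^2 - 2*m) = (m - 4)*(m - 2)*(m - 1)*(m + 3)*(m)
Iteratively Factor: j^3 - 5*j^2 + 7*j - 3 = (j - 3)*(j^2 - 2*j + 1) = (j - 3)*(j - 1)*(j - 1)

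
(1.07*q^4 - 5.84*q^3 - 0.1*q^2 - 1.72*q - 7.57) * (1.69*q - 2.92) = 1.8083*q^5 - 12.994*q^4 + 16.8838*q^3 - 2.6148*q^2 - 7.7709*q + 22.1044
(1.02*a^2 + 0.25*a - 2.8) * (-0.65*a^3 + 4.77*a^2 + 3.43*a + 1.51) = -0.663*a^5 + 4.7029*a^4 + 6.5111*a^3 - 10.9583*a^2 - 9.2265*a - 4.228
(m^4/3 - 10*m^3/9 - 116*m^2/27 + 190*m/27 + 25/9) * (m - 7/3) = m^5/3 - 17*m^4/9 - 46*m^3/27 + 1382*m^2/81 - 1105*m/81 - 175/27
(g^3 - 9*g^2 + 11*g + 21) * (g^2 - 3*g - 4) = g^5 - 12*g^4 + 34*g^3 + 24*g^2 - 107*g - 84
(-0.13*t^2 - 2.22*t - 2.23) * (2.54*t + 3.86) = -0.3302*t^3 - 6.1406*t^2 - 14.2334*t - 8.6078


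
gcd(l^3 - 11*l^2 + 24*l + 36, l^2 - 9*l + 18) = l - 6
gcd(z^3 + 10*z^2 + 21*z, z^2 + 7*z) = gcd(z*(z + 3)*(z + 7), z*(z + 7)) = z^2 + 7*z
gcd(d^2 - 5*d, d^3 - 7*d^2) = d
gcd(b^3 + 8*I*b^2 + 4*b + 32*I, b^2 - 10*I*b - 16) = b - 2*I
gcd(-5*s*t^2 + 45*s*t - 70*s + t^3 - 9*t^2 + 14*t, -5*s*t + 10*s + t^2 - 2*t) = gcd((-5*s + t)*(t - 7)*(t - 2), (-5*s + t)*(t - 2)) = 5*s*t - 10*s - t^2 + 2*t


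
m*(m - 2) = m^2 - 2*m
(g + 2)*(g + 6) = g^2 + 8*g + 12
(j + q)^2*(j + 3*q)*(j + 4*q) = j^4 + 9*j^3*q + 27*j^2*q^2 + 31*j*q^3 + 12*q^4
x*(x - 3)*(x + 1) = x^3 - 2*x^2 - 3*x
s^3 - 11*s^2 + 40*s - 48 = (s - 4)^2*(s - 3)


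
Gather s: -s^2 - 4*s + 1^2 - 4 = -s^2 - 4*s - 3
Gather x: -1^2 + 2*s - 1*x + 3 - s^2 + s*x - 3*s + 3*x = -s^2 - s + x*(s + 2) + 2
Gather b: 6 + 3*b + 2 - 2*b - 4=b + 4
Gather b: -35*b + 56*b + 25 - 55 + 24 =21*b - 6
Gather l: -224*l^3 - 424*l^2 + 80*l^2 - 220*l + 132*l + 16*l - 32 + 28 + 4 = -224*l^3 - 344*l^2 - 72*l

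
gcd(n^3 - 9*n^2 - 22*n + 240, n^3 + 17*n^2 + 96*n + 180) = n + 5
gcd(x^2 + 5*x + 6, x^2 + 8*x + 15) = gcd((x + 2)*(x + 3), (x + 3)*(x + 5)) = x + 3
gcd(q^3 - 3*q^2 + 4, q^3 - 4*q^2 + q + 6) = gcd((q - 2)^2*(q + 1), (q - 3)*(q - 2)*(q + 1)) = q^2 - q - 2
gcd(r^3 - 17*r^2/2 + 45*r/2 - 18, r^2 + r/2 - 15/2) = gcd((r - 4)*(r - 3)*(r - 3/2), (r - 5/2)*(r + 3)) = 1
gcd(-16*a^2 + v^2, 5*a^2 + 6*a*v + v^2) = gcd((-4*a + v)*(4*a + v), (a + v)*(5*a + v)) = 1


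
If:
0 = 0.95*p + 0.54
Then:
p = -0.57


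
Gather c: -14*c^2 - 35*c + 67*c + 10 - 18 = -14*c^2 + 32*c - 8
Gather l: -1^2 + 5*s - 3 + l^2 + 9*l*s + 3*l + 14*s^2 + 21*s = l^2 + l*(9*s + 3) + 14*s^2 + 26*s - 4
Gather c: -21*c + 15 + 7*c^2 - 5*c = 7*c^2 - 26*c + 15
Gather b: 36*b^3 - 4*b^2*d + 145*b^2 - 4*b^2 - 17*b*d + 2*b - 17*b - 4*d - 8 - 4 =36*b^3 + b^2*(141 - 4*d) + b*(-17*d - 15) - 4*d - 12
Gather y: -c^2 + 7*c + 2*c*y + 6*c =-c^2 + 2*c*y + 13*c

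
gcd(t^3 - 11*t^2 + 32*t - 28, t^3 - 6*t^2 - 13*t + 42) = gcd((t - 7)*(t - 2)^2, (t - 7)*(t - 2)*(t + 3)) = t^2 - 9*t + 14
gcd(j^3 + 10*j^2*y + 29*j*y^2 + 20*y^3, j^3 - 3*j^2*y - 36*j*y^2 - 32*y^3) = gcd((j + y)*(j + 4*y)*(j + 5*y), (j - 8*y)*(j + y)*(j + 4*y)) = j^2 + 5*j*y + 4*y^2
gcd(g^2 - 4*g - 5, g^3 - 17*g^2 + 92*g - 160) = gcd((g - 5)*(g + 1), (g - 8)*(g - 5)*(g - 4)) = g - 5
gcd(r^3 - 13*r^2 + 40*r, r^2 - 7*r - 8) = r - 8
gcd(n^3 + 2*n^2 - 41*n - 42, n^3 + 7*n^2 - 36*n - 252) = n^2 + n - 42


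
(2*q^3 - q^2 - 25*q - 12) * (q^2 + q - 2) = 2*q^5 + q^4 - 30*q^3 - 35*q^2 + 38*q + 24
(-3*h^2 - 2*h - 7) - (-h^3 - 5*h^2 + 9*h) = h^3 + 2*h^2 - 11*h - 7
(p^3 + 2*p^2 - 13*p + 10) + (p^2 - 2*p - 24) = p^3 + 3*p^2 - 15*p - 14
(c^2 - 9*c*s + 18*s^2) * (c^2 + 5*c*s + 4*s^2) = c^4 - 4*c^3*s - 23*c^2*s^2 + 54*c*s^3 + 72*s^4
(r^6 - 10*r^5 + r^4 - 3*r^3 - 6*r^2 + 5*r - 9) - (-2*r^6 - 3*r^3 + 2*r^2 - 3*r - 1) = 3*r^6 - 10*r^5 + r^4 - 8*r^2 + 8*r - 8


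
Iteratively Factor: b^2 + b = (b + 1)*(b)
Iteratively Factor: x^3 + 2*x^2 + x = (x)*(x^2 + 2*x + 1) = x*(x + 1)*(x + 1)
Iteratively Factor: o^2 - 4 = (o - 2)*(o + 2)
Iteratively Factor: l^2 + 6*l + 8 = (l + 2)*(l + 4)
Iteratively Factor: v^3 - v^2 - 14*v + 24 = (v - 2)*(v^2 + v - 12) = (v - 2)*(v + 4)*(v - 3)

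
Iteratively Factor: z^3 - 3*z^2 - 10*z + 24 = (z + 3)*(z^2 - 6*z + 8) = (z - 4)*(z + 3)*(z - 2)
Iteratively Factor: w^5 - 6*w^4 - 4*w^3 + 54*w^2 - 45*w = (w - 3)*(w^4 - 3*w^3 - 13*w^2 + 15*w) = (w - 3)*(w - 1)*(w^3 - 2*w^2 - 15*w) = w*(w - 3)*(w - 1)*(w^2 - 2*w - 15) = w*(w - 5)*(w - 3)*(w - 1)*(w + 3)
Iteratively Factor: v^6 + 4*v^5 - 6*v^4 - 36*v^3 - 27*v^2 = (v + 1)*(v^5 + 3*v^4 - 9*v^3 - 27*v^2) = (v + 1)*(v + 3)*(v^4 - 9*v^2) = v*(v + 1)*(v + 3)*(v^3 - 9*v) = v^2*(v + 1)*(v + 3)*(v^2 - 9) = v^2*(v - 3)*(v + 1)*(v + 3)*(v + 3)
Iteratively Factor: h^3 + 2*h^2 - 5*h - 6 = (h - 2)*(h^2 + 4*h + 3) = (h - 2)*(h + 3)*(h + 1)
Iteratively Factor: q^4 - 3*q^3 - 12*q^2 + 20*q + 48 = (q + 2)*(q^3 - 5*q^2 - 2*q + 24) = (q + 2)^2*(q^2 - 7*q + 12) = (q - 3)*(q + 2)^2*(q - 4)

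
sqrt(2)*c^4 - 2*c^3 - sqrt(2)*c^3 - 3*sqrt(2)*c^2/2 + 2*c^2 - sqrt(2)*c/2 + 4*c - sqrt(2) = (c - 2)*(c - sqrt(2)/2)^2*(sqrt(2)*c + sqrt(2))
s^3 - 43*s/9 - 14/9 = (s - 7/3)*(s + 1/3)*(s + 2)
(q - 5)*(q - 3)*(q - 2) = q^3 - 10*q^2 + 31*q - 30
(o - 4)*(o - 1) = o^2 - 5*o + 4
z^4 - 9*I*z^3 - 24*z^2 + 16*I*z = z*(z - 4*I)^2*(z - I)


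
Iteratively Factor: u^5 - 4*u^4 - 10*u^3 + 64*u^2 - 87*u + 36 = (u + 4)*(u^4 - 8*u^3 + 22*u^2 - 24*u + 9) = (u - 3)*(u + 4)*(u^3 - 5*u^2 + 7*u - 3) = (u - 3)*(u - 1)*(u + 4)*(u^2 - 4*u + 3) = (u - 3)*(u - 1)^2*(u + 4)*(u - 3)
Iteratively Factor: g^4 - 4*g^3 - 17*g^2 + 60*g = (g)*(g^3 - 4*g^2 - 17*g + 60) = g*(g - 3)*(g^2 - g - 20) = g*(g - 3)*(g + 4)*(g - 5)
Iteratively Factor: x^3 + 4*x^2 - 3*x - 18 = (x + 3)*(x^2 + x - 6) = (x + 3)^2*(x - 2)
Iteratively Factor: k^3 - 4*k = (k + 2)*(k^2 - 2*k) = k*(k + 2)*(k - 2)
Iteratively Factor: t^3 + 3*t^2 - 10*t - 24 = (t + 2)*(t^2 + t - 12) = (t - 3)*(t + 2)*(t + 4)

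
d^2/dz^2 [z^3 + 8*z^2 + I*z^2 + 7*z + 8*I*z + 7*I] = 6*z + 16 + 2*I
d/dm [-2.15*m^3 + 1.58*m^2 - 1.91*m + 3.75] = -6.45*m^2 + 3.16*m - 1.91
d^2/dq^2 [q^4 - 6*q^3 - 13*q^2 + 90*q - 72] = 12*q^2 - 36*q - 26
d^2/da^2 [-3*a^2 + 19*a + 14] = -6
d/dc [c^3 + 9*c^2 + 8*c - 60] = 3*c^2 + 18*c + 8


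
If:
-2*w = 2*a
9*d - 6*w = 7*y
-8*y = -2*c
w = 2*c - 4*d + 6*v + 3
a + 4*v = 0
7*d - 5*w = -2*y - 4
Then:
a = -50/261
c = -184/87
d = -74/261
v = 25/522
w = 50/261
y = -46/87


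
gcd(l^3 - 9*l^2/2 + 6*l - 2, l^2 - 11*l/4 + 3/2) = l - 2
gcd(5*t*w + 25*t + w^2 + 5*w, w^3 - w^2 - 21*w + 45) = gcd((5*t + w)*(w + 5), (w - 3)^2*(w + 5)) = w + 5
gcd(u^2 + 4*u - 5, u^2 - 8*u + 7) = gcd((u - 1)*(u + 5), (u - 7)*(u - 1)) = u - 1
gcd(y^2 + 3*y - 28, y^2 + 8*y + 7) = y + 7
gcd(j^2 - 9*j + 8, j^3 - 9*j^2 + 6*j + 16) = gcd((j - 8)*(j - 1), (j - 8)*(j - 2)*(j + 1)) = j - 8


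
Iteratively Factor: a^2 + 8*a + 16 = (a + 4)*(a + 4)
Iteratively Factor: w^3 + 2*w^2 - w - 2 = (w + 2)*(w^2 - 1) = (w - 1)*(w + 2)*(w + 1)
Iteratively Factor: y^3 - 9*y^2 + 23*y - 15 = (y - 3)*(y^2 - 6*y + 5) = (y - 5)*(y - 3)*(y - 1)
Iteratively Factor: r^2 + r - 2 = (r - 1)*(r + 2)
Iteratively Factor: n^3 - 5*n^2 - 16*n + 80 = (n - 4)*(n^2 - n - 20) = (n - 4)*(n + 4)*(n - 5)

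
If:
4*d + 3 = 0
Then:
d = -3/4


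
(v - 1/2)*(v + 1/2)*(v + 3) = v^3 + 3*v^2 - v/4 - 3/4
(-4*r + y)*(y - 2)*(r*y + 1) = -4*r^2*y^2 + 8*r^2*y + r*y^3 - 2*r*y^2 - 4*r*y + 8*r + y^2 - 2*y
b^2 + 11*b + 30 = (b + 5)*(b + 6)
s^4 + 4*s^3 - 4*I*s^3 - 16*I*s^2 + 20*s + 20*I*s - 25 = (s + 5)*(s - 5*I)*(-I*s + 1)*(I*s - I)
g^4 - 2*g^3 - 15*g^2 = g^2*(g - 5)*(g + 3)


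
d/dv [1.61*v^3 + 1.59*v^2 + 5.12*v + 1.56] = 4.83*v^2 + 3.18*v + 5.12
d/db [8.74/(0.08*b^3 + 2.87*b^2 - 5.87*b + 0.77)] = (-2.0976*b^2 - 50.1676*b + 51.3038)/(0.08*b^3 + 2.87*b^2 - 5.87*b + 0.77)^2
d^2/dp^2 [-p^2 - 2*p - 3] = -2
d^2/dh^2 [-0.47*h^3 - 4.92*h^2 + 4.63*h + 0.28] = -2.82*h - 9.84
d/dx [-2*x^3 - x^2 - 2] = 2*x*(-3*x - 1)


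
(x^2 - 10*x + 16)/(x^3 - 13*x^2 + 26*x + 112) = (x - 2)/(x^2 - 5*x - 14)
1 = 1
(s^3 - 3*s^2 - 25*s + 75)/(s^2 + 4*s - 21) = (s^2 - 25)/(s + 7)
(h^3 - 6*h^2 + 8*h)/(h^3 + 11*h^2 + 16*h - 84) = h*(h - 4)/(h^2 + 13*h + 42)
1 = 1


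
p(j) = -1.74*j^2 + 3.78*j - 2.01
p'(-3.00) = 14.22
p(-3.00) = -29.01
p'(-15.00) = 55.98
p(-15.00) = -450.21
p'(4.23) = -10.94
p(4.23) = -17.15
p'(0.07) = 3.54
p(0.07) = -1.75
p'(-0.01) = 3.81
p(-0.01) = -2.05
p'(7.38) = -21.90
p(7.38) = -68.88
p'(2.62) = -5.34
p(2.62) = -4.05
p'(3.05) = -6.83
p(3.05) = -6.67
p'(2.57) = -5.16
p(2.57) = -3.79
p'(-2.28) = 11.71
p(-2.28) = -19.67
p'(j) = 3.78 - 3.48*j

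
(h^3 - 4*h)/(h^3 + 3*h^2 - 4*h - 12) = h/(h + 3)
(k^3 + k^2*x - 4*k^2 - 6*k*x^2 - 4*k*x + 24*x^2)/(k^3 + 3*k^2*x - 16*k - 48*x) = (k - 2*x)/(k + 4)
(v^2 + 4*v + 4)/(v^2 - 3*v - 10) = (v + 2)/(v - 5)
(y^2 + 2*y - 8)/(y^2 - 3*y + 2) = (y + 4)/(y - 1)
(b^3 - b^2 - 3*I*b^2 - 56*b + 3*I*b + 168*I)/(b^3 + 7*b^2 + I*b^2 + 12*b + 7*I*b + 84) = (b - 8)/(b + 4*I)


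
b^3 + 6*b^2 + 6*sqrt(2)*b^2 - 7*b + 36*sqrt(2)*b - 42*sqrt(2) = (b - 1)*(b + 7)*(b + 6*sqrt(2))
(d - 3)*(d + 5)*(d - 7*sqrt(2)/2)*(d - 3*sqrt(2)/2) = d^4 - 5*sqrt(2)*d^3 + 2*d^3 - 10*sqrt(2)*d^2 - 9*d^2/2 + 21*d + 75*sqrt(2)*d - 315/2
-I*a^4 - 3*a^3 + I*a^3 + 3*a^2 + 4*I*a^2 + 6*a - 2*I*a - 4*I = (a - 2)*(a - 2*I)*(a - I)*(-I*a - I)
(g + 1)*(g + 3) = g^2 + 4*g + 3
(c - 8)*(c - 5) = c^2 - 13*c + 40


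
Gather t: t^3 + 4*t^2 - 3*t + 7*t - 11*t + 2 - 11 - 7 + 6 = t^3 + 4*t^2 - 7*t - 10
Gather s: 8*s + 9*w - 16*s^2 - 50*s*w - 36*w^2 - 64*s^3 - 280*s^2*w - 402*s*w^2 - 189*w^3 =-64*s^3 + s^2*(-280*w - 16) + s*(-402*w^2 - 50*w + 8) - 189*w^3 - 36*w^2 + 9*w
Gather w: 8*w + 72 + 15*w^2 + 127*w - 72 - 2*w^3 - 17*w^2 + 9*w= -2*w^3 - 2*w^2 + 144*w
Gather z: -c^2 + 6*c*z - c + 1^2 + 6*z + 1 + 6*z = -c^2 - c + z*(6*c + 12) + 2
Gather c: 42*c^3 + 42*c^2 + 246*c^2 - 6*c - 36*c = 42*c^3 + 288*c^2 - 42*c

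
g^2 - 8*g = g*(g - 8)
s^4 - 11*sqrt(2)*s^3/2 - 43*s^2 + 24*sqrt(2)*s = s*(s - 8*sqrt(2))*(s - sqrt(2)/2)*(s + 3*sqrt(2))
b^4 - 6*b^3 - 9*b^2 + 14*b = b*(b - 7)*(b - 1)*(b + 2)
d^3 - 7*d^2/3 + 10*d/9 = d*(d - 5/3)*(d - 2/3)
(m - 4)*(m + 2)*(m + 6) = m^3 + 4*m^2 - 20*m - 48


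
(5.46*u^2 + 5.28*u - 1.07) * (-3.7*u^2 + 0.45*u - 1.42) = -20.202*u^4 - 17.079*u^3 - 1.4182*u^2 - 7.9791*u + 1.5194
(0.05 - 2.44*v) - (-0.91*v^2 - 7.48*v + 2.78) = 0.91*v^2 + 5.04*v - 2.73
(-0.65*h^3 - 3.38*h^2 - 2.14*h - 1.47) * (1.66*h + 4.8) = -1.079*h^4 - 8.7308*h^3 - 19.7764*h^2 - 12.7122*h - 7.056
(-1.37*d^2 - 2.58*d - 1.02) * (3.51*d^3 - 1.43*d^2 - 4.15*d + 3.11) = -4.8087*d^5 - 7.0967*d^4 + 5.7947*d^3 + 7.9049*d^2 - 3.7908*d - 3.1722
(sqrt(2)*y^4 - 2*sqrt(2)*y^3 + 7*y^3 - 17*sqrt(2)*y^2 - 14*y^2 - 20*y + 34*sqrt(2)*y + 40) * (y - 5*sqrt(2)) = sqrt(2)*y^5 - 3*y^4 - 2*sqrt(2)*y^4 - 52*sqrt(2)*y^3 + 6*y^3 + 104*sqrt(2)*y^2 + 150*y^2 - 300*y + 100*sqrt(2)*y - 200*sqrt(2)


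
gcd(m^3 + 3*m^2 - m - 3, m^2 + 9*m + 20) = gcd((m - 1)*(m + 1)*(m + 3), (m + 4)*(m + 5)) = 1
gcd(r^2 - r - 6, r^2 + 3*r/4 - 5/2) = r + 2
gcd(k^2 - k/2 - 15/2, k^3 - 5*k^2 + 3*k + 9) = k - 3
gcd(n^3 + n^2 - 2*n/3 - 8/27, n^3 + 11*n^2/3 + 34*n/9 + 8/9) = n^2 + 5*n/3 + 4/9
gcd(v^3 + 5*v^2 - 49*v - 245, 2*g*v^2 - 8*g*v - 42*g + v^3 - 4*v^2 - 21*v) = v - 7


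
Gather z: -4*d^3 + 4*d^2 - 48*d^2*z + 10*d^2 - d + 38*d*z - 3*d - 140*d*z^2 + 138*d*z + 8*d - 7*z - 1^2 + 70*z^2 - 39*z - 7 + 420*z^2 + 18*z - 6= -4*d^3 + 14*d^2 + 4*d + z^2*(490 - 140*d) + z*(-48*d^2 + 176*d - 28) - 14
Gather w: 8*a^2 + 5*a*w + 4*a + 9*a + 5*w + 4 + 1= 8*a^2 + 13*a + w*(5*a + 5) + 5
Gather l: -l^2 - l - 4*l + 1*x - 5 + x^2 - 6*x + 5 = -l^2 - 5*l + x^2 - 5*x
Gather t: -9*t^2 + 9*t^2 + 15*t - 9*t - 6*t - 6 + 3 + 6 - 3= 0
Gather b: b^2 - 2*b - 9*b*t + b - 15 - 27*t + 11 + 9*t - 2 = b^2 + b*(-9*t - 1) - 18*t - 6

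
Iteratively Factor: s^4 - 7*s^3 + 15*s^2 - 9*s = (s - 3)*(s^3 - 4*s^2 + 3*s) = s*(s - 3)*(s^2 - 4*s + 3) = s*(s - 3)*(s - 1)*(s - 3)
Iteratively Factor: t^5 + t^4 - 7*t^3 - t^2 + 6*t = (t)*(t^4 + t^3 - 7*t^2 - t + 6) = t*(t + 1)*(t^3 - 7*t + 6) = t*(t - 2)*(t + 1)*(t^2 + 2*t - 3) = t*(t - 2)*(t + 1)*(t + 3)*(t - 1)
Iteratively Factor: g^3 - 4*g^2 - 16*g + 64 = (g - 4)*(g^2 - 16) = (g - 4)^2*(g + 4)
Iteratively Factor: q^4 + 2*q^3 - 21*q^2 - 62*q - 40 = (q + 4)*(q^3 - 2*q^2 - 13*q - 10) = (q + 2)*(q + 4)*(q^2 - 4*q - 5) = (q + 1)*(q + 2)*(q + 4)*(q - 5)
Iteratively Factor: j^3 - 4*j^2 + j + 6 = (j - 3)*(j^2 - j - 2) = (j - 3)*(j + 1)*(j - 2)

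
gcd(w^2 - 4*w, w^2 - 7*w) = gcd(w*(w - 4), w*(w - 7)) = w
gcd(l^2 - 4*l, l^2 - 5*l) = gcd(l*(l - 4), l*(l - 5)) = l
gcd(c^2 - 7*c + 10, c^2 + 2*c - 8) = c - 2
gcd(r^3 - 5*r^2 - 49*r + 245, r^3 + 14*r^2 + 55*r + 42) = r + 7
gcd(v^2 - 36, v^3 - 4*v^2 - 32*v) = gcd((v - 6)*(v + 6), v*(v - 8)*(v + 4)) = 1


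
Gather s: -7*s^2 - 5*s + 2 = -7*s^2 - 5*s + 2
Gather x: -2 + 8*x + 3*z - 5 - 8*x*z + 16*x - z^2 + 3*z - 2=x*(24 - 8*z) - z^2 + 6*z - 9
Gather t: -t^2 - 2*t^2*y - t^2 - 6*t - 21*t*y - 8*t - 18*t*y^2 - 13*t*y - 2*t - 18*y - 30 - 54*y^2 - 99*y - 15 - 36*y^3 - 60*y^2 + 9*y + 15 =t^2*(-2*y - 2) + t*(-18*y^2 - 34*y - 16) - 36*y^3 - 114*y^2 - 108*y - 30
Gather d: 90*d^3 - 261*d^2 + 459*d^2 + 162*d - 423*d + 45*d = 90*d^3 + 198*d^2 - 216*d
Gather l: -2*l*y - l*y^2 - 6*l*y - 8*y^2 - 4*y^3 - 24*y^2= l*(-y^2 - 8*y) - 4*y^3 - 32*y^2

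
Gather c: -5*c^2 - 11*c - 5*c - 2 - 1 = -5*c^2 - 16*c - 3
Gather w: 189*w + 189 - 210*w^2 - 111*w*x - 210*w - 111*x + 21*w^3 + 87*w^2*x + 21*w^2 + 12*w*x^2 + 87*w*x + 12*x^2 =21*w^3 + w^2*(87*x - 189) + w*(12*x^2 - 24*x - 21) + 12*x^2 - 111*x + 189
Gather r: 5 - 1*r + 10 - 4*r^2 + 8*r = -4*r^2 + 7*r + 15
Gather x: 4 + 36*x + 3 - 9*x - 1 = 27*x + 6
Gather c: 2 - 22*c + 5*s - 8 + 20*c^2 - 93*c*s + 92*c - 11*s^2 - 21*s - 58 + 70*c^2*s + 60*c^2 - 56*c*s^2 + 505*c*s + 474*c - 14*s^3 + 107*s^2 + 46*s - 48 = c^2*(70*s + 80) + c*(-56*s^2 + 412*s + 544) - 14*s^3 + 96*s^2 + 30*s - 112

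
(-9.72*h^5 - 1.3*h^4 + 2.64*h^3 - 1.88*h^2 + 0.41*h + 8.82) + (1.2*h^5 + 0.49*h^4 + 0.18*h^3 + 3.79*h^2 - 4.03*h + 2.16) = -8.52*h^5 - 0.81*h^4 + 2.82*h^3 + 1.91*h^2 - 3.62*h + 10.98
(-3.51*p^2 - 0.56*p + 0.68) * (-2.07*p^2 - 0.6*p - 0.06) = 7.2657*p^4 + 3.2652*p^3 - 0.861*p^2 - 0.3744*p - 0.0408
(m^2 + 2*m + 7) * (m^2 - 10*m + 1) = m^4 - 8*m^3 - 12*m^2 - 68*m + 7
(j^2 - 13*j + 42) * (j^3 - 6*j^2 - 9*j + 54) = j^5 - 19*j^4 + 111*j^3 - 81*j^2 - 1080*j + 2268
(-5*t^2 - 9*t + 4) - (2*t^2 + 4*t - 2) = -7*t^2 - 13*t + 6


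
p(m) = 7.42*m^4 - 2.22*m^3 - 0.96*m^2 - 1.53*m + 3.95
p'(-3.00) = -857.07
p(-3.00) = 660.86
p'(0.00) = -1.53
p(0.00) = 3.95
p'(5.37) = 4392.18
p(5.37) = 5794.50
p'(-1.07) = -43.46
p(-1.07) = 16.93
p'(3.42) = 1101.26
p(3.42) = 913.78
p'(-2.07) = -289.35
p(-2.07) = 158.93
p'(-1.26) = -69.06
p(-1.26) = 27.50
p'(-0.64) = -10.81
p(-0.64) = 6.36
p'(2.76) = 566.45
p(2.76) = 376.31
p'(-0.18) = -1.57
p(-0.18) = 4.22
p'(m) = 29.68*m^3 - 6.66*m^2 - 1.92*m - 1.53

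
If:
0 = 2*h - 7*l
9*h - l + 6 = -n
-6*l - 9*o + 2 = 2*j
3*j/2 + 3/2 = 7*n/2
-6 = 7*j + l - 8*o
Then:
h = -24087/33391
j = -11096/33391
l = -6882/33391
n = 9555/33391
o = 14474/33391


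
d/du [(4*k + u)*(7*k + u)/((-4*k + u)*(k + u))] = 2*k*(20*k^2 - 32*k*u - 7*u^2)/(16*k^4 + 24*k^3*u + k^2*u^2 - 6*k*u^3 + u^4)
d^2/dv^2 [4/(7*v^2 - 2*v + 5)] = 8*(-49*v^2 + 14*v + 4*(7*v - 1)^2 - 35)/(7*v^2 - 2*v + 5)^3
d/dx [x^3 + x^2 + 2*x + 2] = 3*x^2 + 2*x + 2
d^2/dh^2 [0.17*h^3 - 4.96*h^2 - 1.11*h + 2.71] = 1.02*h - 9.92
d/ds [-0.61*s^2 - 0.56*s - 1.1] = -1.22*s - 0.56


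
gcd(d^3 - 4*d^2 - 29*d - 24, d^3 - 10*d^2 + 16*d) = d - 8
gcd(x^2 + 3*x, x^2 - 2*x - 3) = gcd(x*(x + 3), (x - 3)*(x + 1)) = 1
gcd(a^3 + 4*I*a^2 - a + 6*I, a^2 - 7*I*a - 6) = a - I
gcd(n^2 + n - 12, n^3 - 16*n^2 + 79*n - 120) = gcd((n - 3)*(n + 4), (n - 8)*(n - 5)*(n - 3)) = n - 3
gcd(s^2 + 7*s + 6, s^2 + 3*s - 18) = s + 6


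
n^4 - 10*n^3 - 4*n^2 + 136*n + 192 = (n - 8)*(n - 6)*(n + 2)^2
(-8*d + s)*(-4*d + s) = 32*d^2 - 12*d*s + s^2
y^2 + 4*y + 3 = (y + 1)*(y + 3)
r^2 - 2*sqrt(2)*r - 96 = (r - 8*sqrt(2))*(r + 6*sqrt(2))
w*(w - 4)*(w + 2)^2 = w^4 - 12*w^2 - 16*w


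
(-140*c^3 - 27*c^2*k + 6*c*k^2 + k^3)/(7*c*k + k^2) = -20*c^2/k - c + k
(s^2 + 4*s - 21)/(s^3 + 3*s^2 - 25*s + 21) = 1/(s - 1)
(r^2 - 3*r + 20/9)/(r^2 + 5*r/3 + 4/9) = (9*r^2 - 27*r + 20)/(9*r^2 + 15*r + 4)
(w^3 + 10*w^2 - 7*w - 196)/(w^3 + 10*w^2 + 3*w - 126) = (w^2 + 3*w - 28)/(w^2 + 3*w - 18)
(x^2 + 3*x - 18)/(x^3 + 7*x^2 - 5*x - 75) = (x + 6)/(x^2 + 10*x + 25)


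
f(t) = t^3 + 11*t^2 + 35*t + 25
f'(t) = 3*t^2 + 22*t + 35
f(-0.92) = 1.33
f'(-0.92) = 17.30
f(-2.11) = -9.27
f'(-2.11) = 1.94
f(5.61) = 744.10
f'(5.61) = 252.84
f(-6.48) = -12.00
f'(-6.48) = 18.41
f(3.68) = 352.60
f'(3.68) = 156.59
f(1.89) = 137.19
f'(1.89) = 87.30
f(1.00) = 72.00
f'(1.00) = 60.00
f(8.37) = 1674.95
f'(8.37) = 429.31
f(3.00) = 256.00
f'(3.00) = 128.00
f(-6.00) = -5.00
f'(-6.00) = 11.00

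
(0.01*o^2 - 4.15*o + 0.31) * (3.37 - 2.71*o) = -0.0271*o^3 + 11.2802*o^2 - 14.8256*o + 1.0447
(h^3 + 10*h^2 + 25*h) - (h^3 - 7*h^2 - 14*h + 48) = 17*h^2 + 39*h - 48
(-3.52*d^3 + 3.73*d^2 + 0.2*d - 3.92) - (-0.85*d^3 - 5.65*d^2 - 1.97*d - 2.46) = -2.67*d^3 + 9.38*d^2 + 2.17*d - 1.46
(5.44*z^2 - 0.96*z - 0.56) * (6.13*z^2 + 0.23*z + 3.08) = 33.3472*z^4 - 4.6336*z^3 + 13.1016*z^2 - 3.0856*z - 1.7248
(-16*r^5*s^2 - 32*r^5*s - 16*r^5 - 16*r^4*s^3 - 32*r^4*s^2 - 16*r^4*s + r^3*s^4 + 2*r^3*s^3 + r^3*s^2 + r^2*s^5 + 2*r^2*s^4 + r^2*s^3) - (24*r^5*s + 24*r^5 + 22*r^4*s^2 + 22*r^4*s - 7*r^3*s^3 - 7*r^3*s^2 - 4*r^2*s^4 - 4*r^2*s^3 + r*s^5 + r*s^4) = -16*r^5*s^2 - 56*r^5*s - 40*r^5 - 16*r^4*s^3 - 54*r^4*s^2 - 38*r^4*s + r^3*s^4 + 9*r^3*s^3 + 8*r^3*s^2 + r^2*s^5 + 6*r^2*s^4 + 5*r^2*s^3 - r*s^5 - r*s^4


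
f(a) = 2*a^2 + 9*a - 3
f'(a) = 4*a + 9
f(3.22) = 46.72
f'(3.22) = 21.88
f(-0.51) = -7.07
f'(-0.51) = 6.96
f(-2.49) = -13.01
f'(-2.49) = -0.96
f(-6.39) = 21.15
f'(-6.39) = -16.56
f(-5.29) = 5.36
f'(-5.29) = -12.16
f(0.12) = -1.89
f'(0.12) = 9.48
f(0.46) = 1.56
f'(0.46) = 10.84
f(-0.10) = -3.88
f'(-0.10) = 8.60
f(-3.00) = -12.00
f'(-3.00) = -3.00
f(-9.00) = 78.00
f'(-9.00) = -27.00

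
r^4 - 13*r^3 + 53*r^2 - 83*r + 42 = (r - 7)*(r - 3)*(r - 2)*(r - 1)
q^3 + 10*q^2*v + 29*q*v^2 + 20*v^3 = (q + v)*(q + 4*v)*(q + 5*v)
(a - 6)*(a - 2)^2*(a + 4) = a^4 - 6*a^3 - 12*a^2 + 88*a - 96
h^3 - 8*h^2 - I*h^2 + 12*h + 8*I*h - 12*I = (h - 6)*(h - 2)*(h - I)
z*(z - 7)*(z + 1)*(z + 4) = z^4 - 2*z^3 - 31*z^2 - 28*z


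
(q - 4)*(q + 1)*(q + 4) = q^3 + q^2 - 16*q - 16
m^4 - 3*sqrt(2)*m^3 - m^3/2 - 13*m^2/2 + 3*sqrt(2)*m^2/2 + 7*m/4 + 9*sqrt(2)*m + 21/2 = (m - 2)*(m + 3/2)*(m - 7*sqrt(2)/2)*(m + sqrt(2)/2)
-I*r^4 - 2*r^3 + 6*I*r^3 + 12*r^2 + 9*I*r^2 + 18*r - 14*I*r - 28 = (r - 7)*(r + 2)*(r - 2*I)*(-I*r + I)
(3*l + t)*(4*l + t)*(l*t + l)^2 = 12*l^4*t^2 + 24*l^4*t + 12*l^4 + 7*l^3*t^3 + 14*l^3*t^2 + 7*l^3*t + l^2*t^4 + 2*l^2*t^3 + l^2*t^2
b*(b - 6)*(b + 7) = b^3 + b^2 - 42*b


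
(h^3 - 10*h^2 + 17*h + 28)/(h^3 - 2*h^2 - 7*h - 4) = (h - 7)/(h + 1)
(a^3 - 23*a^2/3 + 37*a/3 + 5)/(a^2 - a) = (3*a^3 - 23*a^2 + 37*a + 15)/(3*a*(a - 1))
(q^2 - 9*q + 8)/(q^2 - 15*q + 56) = (q - 1)/(q - 7)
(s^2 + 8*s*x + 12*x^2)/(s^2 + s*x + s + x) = (s^2 + 8*s*x + 12*x^2)/(s^2 + s*x + s + x)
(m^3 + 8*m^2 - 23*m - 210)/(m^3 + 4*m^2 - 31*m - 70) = (m + 6)/(m + 2)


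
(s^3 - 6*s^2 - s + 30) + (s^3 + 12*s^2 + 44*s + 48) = 2*s^3 + 6*s^2 + 43*s + 78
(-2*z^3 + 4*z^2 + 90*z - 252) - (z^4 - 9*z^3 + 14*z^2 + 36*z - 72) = -z^4 + 7*z^3 - 10*z^2 + 54*z - 180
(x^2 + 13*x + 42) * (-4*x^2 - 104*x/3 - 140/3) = -4*x^4 - 260*x^3/3 - 1996*x^2/3 - 6188*x/3 - 1960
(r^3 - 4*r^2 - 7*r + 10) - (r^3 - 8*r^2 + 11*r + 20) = 4*r^2 - 18*r - 10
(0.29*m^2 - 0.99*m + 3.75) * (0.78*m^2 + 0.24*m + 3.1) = 0.2262*m^4 - 0.7026*m^3 + 3.5864*m^2 - 2.169*m + 11.625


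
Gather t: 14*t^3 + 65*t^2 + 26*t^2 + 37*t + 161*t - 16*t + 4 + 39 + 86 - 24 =14*t^3 + 91*t^2 + 182*t + 105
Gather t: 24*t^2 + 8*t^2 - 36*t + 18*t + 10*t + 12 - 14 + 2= 32*t^2 - 8*t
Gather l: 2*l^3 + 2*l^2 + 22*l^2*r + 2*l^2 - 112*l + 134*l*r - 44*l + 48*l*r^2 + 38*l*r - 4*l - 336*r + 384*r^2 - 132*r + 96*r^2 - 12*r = 2*l^3 + l^2*(22*r + 4) + l*(48*r^2 + 172*r - 160) + 480*r^2 - 480*r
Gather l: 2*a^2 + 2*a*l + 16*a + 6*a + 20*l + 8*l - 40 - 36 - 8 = 2*a^2 + 22*a + l*(2*a + 28) - 84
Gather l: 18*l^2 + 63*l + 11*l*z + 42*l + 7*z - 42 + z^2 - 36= 18*l^2 + l*(11*z + 105) + z^2 + 7*z - 78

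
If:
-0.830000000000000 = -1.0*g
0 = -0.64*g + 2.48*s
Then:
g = 0.83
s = 0.21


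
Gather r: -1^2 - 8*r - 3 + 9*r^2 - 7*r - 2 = 9*r^2 - 15*r - 6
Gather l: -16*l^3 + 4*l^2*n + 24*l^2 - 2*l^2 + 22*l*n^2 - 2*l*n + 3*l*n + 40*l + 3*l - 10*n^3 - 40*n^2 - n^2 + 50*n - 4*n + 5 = -16*l^3 + l^2*(4*n + 22) + l*(22*n^2 + n + 43) - 10*n^3 - 41*n^2 + 46*n + 5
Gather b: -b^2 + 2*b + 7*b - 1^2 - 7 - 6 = -b^2 + 9*b - 14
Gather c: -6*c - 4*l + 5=-6*c - 4*l + 5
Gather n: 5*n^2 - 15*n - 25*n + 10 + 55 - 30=5*n^2 - 40*n + 35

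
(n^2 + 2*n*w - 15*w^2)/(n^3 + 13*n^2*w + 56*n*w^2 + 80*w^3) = (n - 3*w)/(n^2 + 8*n*w + 16*w^2)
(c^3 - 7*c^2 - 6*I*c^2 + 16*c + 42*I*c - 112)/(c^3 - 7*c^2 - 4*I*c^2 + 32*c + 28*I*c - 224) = (c + 2*I)/(c + 4*I)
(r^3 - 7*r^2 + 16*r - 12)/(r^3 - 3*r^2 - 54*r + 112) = (r^2 - 5*r + 6)/(r^2 - r - 56)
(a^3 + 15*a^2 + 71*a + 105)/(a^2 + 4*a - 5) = (a^2 + 10*a + 21)/(a - 1)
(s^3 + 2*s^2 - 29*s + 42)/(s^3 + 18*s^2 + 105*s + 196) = (s^2 - 5*s + 6)/(s^2 + 11*s + 28)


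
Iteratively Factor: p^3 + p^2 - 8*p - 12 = (p + 2)*(p^2 - p - 6) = (p + 2)^2*(p - 3)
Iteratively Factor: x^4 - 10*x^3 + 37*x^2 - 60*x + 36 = (x - 2)*(x^3 - 8*x^2 + 21*x - 18) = (x - 3)*(x - 2)*(x^2 - 5*x + 6) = (x - 3)^2*(x - 2)*(x - 2)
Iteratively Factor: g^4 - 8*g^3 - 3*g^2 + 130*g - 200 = (g + 4)*(g^3 - 12*g^2 + 45*g - 50) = (g - 5)*(g + 4)*(g^2 - 7*g + 10) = (g - 5)^2*(g + 4)*(g - 2)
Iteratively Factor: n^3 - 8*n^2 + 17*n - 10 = (n - 1)*(n^2 - 7*n + 10) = (n - 5)*(n - 1)*(n - 2)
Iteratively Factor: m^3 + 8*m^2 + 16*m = (m + 4)*(m^2 + 4*m) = m*(m + 4)*(m + 4)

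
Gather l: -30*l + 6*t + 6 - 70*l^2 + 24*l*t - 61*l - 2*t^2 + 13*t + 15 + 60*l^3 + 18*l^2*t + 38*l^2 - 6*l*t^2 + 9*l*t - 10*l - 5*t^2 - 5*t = 60*l^3 + l^2*(18*t - 32) + l*(-6*t^2 + 33*t - 101) - 7*t^2 + 14*t + 21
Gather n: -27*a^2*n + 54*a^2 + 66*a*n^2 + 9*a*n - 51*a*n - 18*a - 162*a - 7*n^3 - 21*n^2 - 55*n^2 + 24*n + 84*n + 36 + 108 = 54*a^2 - 180*a - 7*n^3 + n^2*(66*a - 76) + n*(-27*a^2 - 42*a + 108) + 144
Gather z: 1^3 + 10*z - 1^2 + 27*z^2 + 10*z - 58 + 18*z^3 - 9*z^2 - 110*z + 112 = 18*z^3 + 18*z^2 - 90*z + 54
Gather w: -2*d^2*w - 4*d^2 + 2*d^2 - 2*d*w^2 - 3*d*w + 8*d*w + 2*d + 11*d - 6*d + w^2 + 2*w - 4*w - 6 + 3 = -2*d^2 + 7*d + w^2*(1 - 2*d) + w*(-2*d^2 + 5*d - 2) - 3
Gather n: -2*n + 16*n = 14*n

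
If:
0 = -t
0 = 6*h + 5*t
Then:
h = 0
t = 0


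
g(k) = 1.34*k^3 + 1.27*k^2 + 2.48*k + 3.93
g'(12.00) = 611.84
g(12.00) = 2532.09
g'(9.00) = 350.96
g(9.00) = 1105.98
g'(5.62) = 143.72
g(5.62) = 295.84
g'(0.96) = 8.62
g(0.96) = 8.67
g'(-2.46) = 20.56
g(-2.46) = -14.43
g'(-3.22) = 35.98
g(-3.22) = -35.63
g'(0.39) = 4.08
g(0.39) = 5.17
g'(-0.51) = 2.23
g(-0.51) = 2.82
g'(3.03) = 47.08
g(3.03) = 60.38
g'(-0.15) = 2.19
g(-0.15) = 3.58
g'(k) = 4.02*k^2 + 2.54*k + 2.48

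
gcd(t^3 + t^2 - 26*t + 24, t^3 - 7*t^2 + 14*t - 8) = t^2 - 5*t + 4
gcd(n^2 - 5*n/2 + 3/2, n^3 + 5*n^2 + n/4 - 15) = n - 3/2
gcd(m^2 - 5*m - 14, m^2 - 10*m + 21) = m - 7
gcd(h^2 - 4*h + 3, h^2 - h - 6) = h - 3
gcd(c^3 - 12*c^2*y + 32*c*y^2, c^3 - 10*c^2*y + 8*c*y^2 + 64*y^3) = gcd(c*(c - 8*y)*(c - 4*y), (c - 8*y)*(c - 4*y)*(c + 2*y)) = c^2 - 12*c*y + 32*y^2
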